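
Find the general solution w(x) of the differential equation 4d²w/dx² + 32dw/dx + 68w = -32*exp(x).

w = -4*exp(x)/13 + C1*cos(x)*exp(-4*x) + C2*exp(-4*x)*sin(x)

Divide through by 4: w'' + 8w' + 17w = -8*exp(x).
Characteristic equation r² + 8r + 17 = 0 has discriminant (8)² - 4·(17) = -4 < 0, so r = -4 ± i.
Hence w_h = C1*cos(x)*exp(-4*x) + C2*exp(-4*x)*sin(x).
Try w_p = A*exp(x). Substituting into the equation and dividing by exp(x) gives A = -4/13, so w_p = -4*exp(x)/13.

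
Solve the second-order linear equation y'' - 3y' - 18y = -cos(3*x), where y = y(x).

Characteristic equation r² - 3r - 18 = 0 factors as (r + 3)(r - 6) = 0, so r = -3, 6.
Hence y_h = C1*exp(-3*x) + C2*exp(6*x).
Try y_p = A*cos(3*x) + B*sin(3*x). Substituting and equating the coefficients of cos(3x) and sin(3x) gives A = 1/30, B = 1/90, so y_p = cos(3*x)/30 + sin(3*x)/90.

y = cos(3*x)/30 + sin(3*x)/90 + C1*exp(-3*x) + C2*exp(6*x)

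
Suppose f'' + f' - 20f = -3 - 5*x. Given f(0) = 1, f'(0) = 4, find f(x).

f = 13/80 - 2*exp(-5*x)/45 + x/4 + 127*exp(4*x)/144

Characteristic equation r² + r - 20 = 0 factors as (r + 5)(r - 4) = 0, so r = -5, 4.
Hence f_h = C1*exp(-5*x) + C2*exp(4*x).
For the particular solution try f_p = A0 + A1*x. Substituting and matching coefficients of each power of x gives A0 = 13/80, A1 = 1/4, so f_p = 13/80 + x/4.
General solution: f = 13/80 + x/4 + C1*exp(-5*x) + C2*exp(4*x).
Apply the initial conditions: f(0) = 13/80 + C1 + C2 = 1 and f'(0) = 1/4 - 5*C1 + 4*C2 = 4. Solving gives C1 = -2/45, C2 = 127/144.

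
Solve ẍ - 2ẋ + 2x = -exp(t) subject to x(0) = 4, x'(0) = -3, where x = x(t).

x = -exp(t) - 7*exp(t)*sin(t) + 5*cos(t)*exp(t)

Characteristic equation r² - 2r + 2 = 0 has discriminant (-2)² - 4·(2) = -4 < 0, so r = 1 ± i.
Hence x_h = C1*cos(t)*exp(t) + C2*exp(t)*sin(t).
Try x_p = A*exp(t). Substituting into the equation and dividing by exp(t) gives A = -1, so x_p = -exp(t).
General solution: x = -exp(t) + C1*cos(t)*exp(t) + C2*exp(t)*sin(t).
Apply the initial conditions: x(0) = -1 + C1 = 4 and x'(0) = -1 + C1 + C2 = -3. Solving gives C1 = 5, C2 = -7.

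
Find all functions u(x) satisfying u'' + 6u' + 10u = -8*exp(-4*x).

Characteristic equation r² + 6r + 10 = 0 has discriminant (6)² - 4·(10) = -4 < 0, so r = -3 ± i.
Hence u_h = C1*cos(x)*exp(-3*x) + C2*exp(-3*x)*sin(x).
Try u_p = A*exp(-4*x). Substituting into the equation and dividing by exp(-4*x) gives A = -4, so u_p = -4*exp(-4*x).

u = -4*exp(-4*x) + C1*cos(x)*exp(-3*x) + C2*exp(-3*x)*sin(x)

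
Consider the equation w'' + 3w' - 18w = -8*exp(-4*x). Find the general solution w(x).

Characteristic equation r² + 3r - 18 = 0 factors as (r + 6)(r - 3) = 0, so r = -6, 3.
Hence w_h = C1*exp(-6*x) + C2*exp(3*x).
Try w_p = A*exp(-4*x). Substituting into the equation and dividing by exp(-4*x) gives A = 4/7, so w_p = 4*exp(-4*x)/7.

w = 4*exp(-4*x)/7 + C1*exp(-6*x) + C2*exp(3*x)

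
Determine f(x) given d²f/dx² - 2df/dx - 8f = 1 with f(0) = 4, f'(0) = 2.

Characteristic equation r² - 2r - 8 = 0 factors as (r + 2)(r - 4) = 0, so r = -2, 4.
Hence f_h = C1*exp(-2*x) + C2*exp(4*x).
For the particular solution try f_p = A0. Substituting and matching coefficients of each power of x gives A0 = -1/8, so f_p = -1/8.
General solution: f = -1/8 + C1*exp(-2*x) + C2*exp(4*x).
Apply the initial conditions: f(0) = -1/8 + C1 + C2 = 4 and f'(0) = -2*C1 + 4*C2 = 2. Solving gives C1 = 29/12, C2 = 41/24.

f = -1/8 + 29*exp(-2*x)/12 + 41*exp(4*x)/24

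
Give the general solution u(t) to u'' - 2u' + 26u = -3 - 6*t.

Characteristic equation r² - 2r + 26 = 0 has discriminant (-2)² - 4·(26) = -100 < 0, so r = 1 ± 5i.
Hence u_h = C1*cos(5*t)*exp(t) + C2*exp(t)*sin(5*t).
For the particular solution try u_p = A0 + A1*t. Substituting and matching coefficients of each power of t gives A0 = -45/338, A1 = -3/13, so u_p = -45/338 - 3*t/13.

u = -45/338 - 3*t/13 + C1*cos(5*t)*exp(t) + C2*exp(t)*sin(5*t)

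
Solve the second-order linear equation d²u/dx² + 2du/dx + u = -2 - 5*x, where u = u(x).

u = 8 - 5*x + C1*exp(-x) + C2*x*exp(-x)

Characteristic equation r² + 2r + 1 = 0 has discriminant (2)² - 4·(1) = 0, so r = -1 is a repeated root.
Hence u_h = (C1 + C2*x)*exp(-x).
For the particular solution try u_p = A0 + A1*x. Substituting and matching coefficients of each power of x gives A0 = 8, A1 = -5, so u_p = 8 - 5*x.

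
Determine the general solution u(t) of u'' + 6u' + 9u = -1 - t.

u = -1/27 - t/9 + C1*exp(-3*t) + C2*t*exp(-3*t)

Characteristic equation r² + 6r + 9 = 0 has discriminant (6)² - 4·(9) = 0, so r = -3 is a repeated root.
Hence u_h = (C1 + C2*t)*exp(-3*t).
For the particular solution try u_p = A0 + A1*t. Substituting and matching coefficients of each power of t gives A0 = -1/27, A1 = -1/9, so u_p = -1/27 - t/9.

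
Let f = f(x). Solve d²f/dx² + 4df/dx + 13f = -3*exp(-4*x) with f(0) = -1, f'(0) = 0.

Characteristic equation r² + 4r + 13 = 0 has discriminant (4)² - 4·(13) = -36 < 0, so r = -2 ± 3i.
Hence f_h = C1*cos(3*x)*exp(-2*x) + C2*exp(-2*x)*sin(3*x).
Try f_p = A*exp(-4*x). Substituting into the equation and dividing by exp(-4*x) gives A = -3/13, so f_p = -3*exp(-4*x)/13.
General solution: f = -3*exp(-4*x)/13 + C1*cos(3*x)*exp(-2*x) + C2*exp(-2*x)*sin(3*x).
Apply the initial conditions: f(0) = -3/13 + C1 = -1 and f'(0) = 12/13 - 2*C1 + 3*C2 = 0. Solving gives C1 = -10/13, C2 = -32/39.

f = -3*exp(-4*x)/13 - 32*exp(-2*x)*sin(3*x)/39 - 10*cos(3*x)*exp(-2*x)/13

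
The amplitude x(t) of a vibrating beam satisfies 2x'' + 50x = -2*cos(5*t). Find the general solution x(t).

x = C1*cos(5*t) + C2*sin(5*t) - t*sin(5*t)/10

Divide through by 2: x'' + 25x = -cos(5*t).
Characteristic equation r² + 25 = 0 has discriminant (0)² - 4·(25) = -100 < 0, so r = ± 5i.
Hence x_h = C1*cos(5*t) + C2*sin(5*t).
Since ±5i are characteristic roots, multiply the trial by t. Try x_p = t*(A*cos(5*t) + B*sin(5*t)). Substituting and equating the coefficients of cos(5t) and sin(5t) gives A = 0, B = -1/10, so x_p = -t*sin(5*t)/10.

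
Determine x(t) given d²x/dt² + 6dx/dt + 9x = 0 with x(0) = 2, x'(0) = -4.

x = 2*exp(-3*t) + 2*t*exp(-3*t)

Characteristic equation r² + 6r + 9 = 0 has discriminant (6)² - 4·(9) = 0, so r = -3 is a repeated root.
Hence x_h = (C1 + C2*t)*exp(-3*t).
Apply the initial conditions: x(0) = C1 = 2 and x'(0) = C2 - 3*C1 = -4. Solving gives C1 = 2, C2 = 2.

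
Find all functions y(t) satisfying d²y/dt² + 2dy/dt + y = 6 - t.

Characteristic equation r² + 2r + 1 = 0 has discriminant (2)² - 4·(1) = 0, so r = -1 is a repeated root.
Hence y_h = (C1 + C2*t)*exp(-t).
For the particular solution try y_p = A0 + A1*t. Substituting and matching coefficients of each power of t gives A0 = 8, A1 = -1, so y_p = 8 - t.

y = 8 - t + C1*exp(-t) + C2*t*exp(-t)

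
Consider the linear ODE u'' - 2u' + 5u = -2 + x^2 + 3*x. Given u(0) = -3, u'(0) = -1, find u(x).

Characteristic equation r² - 2r + 5 = 0 has discriminant (-2)² - 4·(5) = -16 < 0, so r = 1 ± 2i.
Hence u_h = C1*cos(2*x)*exp(x) + C2*exp(x)*sin(2*x).
For the particular solution try u_p = A0 + A1*x + A2*x^2. Substituting and matching coefficients of each power of x gives A0 = -22/125, A1 = 19/25, A2 = 1/5, so u_p = -22/125 + x^2/5 + 19*x/25.
General solution: u = -22/125 + x^2/5 + 19*x/25 + C1*cos(2*x)*exp(x) + C2*exp(x)*sin(2*x).
Apply the initial conditions: u(0) = -22/125 + C1 = -3 and u'(0) = 19/25 + C1 + 2*C2 = -1. Solving gives C1 = -353/125, C2 = 133/250.

u = -22/125 + x**2/5 + 19*x/25 - 353*cos(2*x)*exp(x)/125 + 133*exp(x)*sin(2*x)/250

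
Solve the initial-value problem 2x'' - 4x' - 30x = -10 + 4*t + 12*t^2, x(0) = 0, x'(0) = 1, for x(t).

Divide through by 2: x'' - 2x' - 15x = -5 + 2*t + 6*t^2.
Characteristic equation r² - 2r - 15 = 0 factors as (r + 3)(r - 5) = 0, so r = -3, 5.
Hence x_h = C1*exp(-3*t) + C2*exp(5*t).
For the particular solution try x_p = A0 + A1*t + A2*t^2. Substituting and matching coefficients of each power of t gives A0 = 319/1125, A1 = -2/75, A2 = -2/5, so x_p = 319/1125 - 2*t^2/5 - 2*t/75.
General solution: x = 319/1125 - 2*t^2/5 - 2*t/75 + C1*exp(-3*t) + C2*exp(5*t).
Apply the initial conditions: x(0) = 319/1125 + C1 + C2 = 0 and x'(0) = -2/75 - 3*C1 + 5*C2 = 1. Solving gives C1 = -11/36, C2 = 11/500.

x = 319/1125 - 11*exp(-3*t)/36 - 2*t**2/5 - 2*t/75 + 11*exp(5*t)/500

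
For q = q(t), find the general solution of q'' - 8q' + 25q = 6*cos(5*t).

Characteristic equation r² - 8r + 25 = 0 has discriminant (-8)² - 4·(25) = -36 < 0, so r = 4 ± 3i.
Hence q_h = C1*cos(3*t)*exp(4*t) + C2*exp(4*t)*sin(3*t).
Try q_p = A*cos(5*t) + B*sin(5*t). Substituting and equating the coefficients of cos(5t) and sin(5t) gives A = 0, B = -3/20, so q_p = -3*sin(5*t)/20.

q = -3*sin(5*t)/20 + C1*cos(3*t)*exp(4*t) + C2*exp(4*t)*sin(3*t)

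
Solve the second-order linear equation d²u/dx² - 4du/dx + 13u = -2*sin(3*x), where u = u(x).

Characteristic equation r² - 4r + 13 = 0 has discriminant (-4)² - 4·(13) = -36 < 0, so r = 2 ± 3i.
Hence u_h = C1*cos(3*x)*exp(2*x) + C2*exp(2*x)*sin(3*x).
Try u_p = A*cos(3*x) + B*sin(3*x). Substituting and equating the coefficients of cos(3x) and sin(3x) gives A = -3/20, B = -1/20, so u_p = -3*cos(3*x)/20 - sin(3*x)/20.

u = -3*cos(3*x)/20 - sin(3*x)/20 + C1*cos(3*x)*exp(2*x) + C2*exp(2*x)*sin(3*x)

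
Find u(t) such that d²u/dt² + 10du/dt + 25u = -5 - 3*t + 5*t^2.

u = -13/125 - 7*t/25 + t**2/5 + C1*exp(-5*t) + C2*t*exp(-5*t)

Characteristic equation r² + 10r + 25 = 0 has discriminant (10)² - 4·(25) = 0, so r = -5 is a repeated root.
Hence u_h = (C1 + C2*t)*exp(-5*t).
For the particular solution try u_p = A0 + A1*t + A2*t^2. Substituting and matching coefficients of each power of t gives A0 = -13/125, A1 = -7/25, A2 = 1/5, so u_p = -13/125 - 7*t/25 + t^2/5.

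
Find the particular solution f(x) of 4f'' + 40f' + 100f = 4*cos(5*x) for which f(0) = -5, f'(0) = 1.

Divide through by 4: f'' + 10f' + 25f = cos(5*x).
Characteristic equation r² + 10r + 25 = 0 has discriminant (10)² - 4·(25) = 0, so r = -5 is a repeated root.
Hence f_h = (C1 + C2*x)*exp(-5*x).
Try f_p = A*cos(5*x) + B*sin(5*x). Substituting and equating the coefficients of cos(5x) and sin(5x) gives A = 0, B = 1/50, so f_p = sin(5*x)/50.
General solution: f = sin(5*x)/50 + C1*exp(-5*x) + C2*x*exp(-5*x).
Apply the initial conditions: f(0) = C1 = -5 and f'(0) = 1/10 + C2 - 5*C1 = 1. Solving gives C1 = -5, C2 = -241/10.

f = -5*exp(-5*x) + sin(5*x)/50 - 241*x*exp(-5*x)/10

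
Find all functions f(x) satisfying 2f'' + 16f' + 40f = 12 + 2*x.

f = 7/25 + x/20 + C1*cos(2*x)*exp(-4*x) + C2*exp(-4*x)*sin(2*x)

Divide through by 2: f'' + 8f' + 20f = 6 + x.
Characteristic equation r² + 8r + 20 = 0 has discriminant (8)² - 4·(20) = -16 < 0, so r = -4 ± 2i.
Hence f_h = C1*cos(2*x)*exp(-4*x) + C2*exp(-4*x)*sin(2*x).
For the particular solution try f_p = A0 + A1*x. Substituting and matching coefficients of each power of x gives A0 = 7/25, A1 = 1/20, so f_p = 7/25 + x/20.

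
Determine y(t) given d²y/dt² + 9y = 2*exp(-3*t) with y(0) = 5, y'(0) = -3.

Characteristic equation r² + 9 = 0 has discriminant (0)² - 4·(9) = -36 < 0, so r = ± 3i.
Hence y_h = C1*cos(3*t) + C2*sin(3*t).
Try y_p = A*exp(-3*t). Substituting into the equation and dividing by exp(-3*t) gives A = 1/9, so y_p = exp(-3*t)/9.
General solution: y = exp(-3*t)/9 + C1*cos(3*t) + C2*sin(3*t).
Apply the initial conditions: y(0) = 1/9 + C1 = 5 and y'(0) = -1/3 + 3*C2 = -3. Solving gives C1 = 44/9, C2 = -8/9.

y = -8*sin(3*t)/9 + exp(-3*t)/9 + 44*cos(3*t)/9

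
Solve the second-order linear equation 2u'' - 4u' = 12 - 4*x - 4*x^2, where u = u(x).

u = C2 + x**2 - 2*x + x**3/3 + C1*exp(2*x)

Divide through by 2: u'' - 2u' = 6 - 2*x - 2*x^2.
Characteristic equation r² - 2r = 0 factors as (r - 2)r = 0, so r = 2, 0.
Hence u_h = C1*exp(2*x) + C2.
Since 0 is a characteristic root (multiplicity 1), multiply the polynomial trial by x: try u_p = x*(A0 + A1*x + A2*x^2). Substituting and matching coefficients of each power of x gives A0 = -2, A1 = 1, A2 = 1/3, so u_p = x^2 - 2*x + x^3/3.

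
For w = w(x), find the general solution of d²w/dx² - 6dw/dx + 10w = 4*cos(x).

Characteristic equation r² - 6r + 10 = 0 has discriminant (-6)² - 4·(10) = -4 < 0, so r = 3 ± i.
Hence w_h = C1*cos(x)*exp(3*x) + C2*exp(3*x)*sin(x).
Try w_p = A*cos(x) + B*sin(x). Substituting and equating the coefficients of cos(x) and sin(x) gives A = 4/13, B = -8/39, so w_p = -8*sin(x)/39 + 4*cos(x)/13.

w = -8*sin(x)/39 + 4*cos(x)/13 + C1*cos(x)*exp(3*x) + C2*exp(3*x)*sin(x)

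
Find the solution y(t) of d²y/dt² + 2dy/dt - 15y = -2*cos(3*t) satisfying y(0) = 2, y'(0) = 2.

Characteristic equation r² + 2r - 15 = 0 factors as (r - 3)(r + 5) = 0, so r = 3, -5.
Hence y_h = C1*exp(3*t) + C2*exp(-5*t).
Try y_p = A*cos(3*t) + B*sin(3*t). Substituting and equating the coefficients of cos(3t) and sin(3t) gives A = 4/51, B = -1/51, so y_p = -sin(3*t)/51 + 4*cos(3*t)/51.
General solution: y = -sin(3*t)/51 + 4*cos(3*t)/51 + C1*exp(3*t) + C2*exp(-5*t).
Apply the initial conditions: y(0) = 4/51 + C1 + C2 = 2 and y'(0) = -1/17 - 5*C2 + 3*C1 = 2. Solving gives C1 = 35/24, C2 = 63/136.

y = -sin(3*t)/51 + 4*cos(3*t)/51 + 35*exp(3*t)/24 + 63*exp(-5*t)/136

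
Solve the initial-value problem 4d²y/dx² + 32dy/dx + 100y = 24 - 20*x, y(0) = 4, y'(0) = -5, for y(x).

y = 38/125 - x/5 + 416*exp(-4*x)*sin(3*x)/125 + 462*cos(3*x)*exp(-4*x)/125

Divide through by 4: y'' + 8y' + 25y = 6 - 5*x.
Characteristic equation r² + 8r + 25 = 0 has discriminant (8)² - 4·(25) = -36 < 0, so r = -4 ± 3i.
Hence y_h = C1*cos(3*x)*exp(-4*x) + C2*exp(-4*x)*sin(3*x).
For the particular solution try y_p = A0 + A1*x. Substituting and matching coefficients of each power of x gives A0 = 38/125, A1 = -1/5, so y_p = 38/125 - x/5.
General solution: y = 38/125 - x/5 + C1*cos(3*x)*exp(-4*x) + C2*exp(-4*x)*sin(3*x).
Apply the initial conditions: y(0) = 38/125 + C1 = 4 and y'(0) = -1/5 - 4*C1 + 3*C2 = -5. Solving gives C1 = 462/125, C2 = 416/125.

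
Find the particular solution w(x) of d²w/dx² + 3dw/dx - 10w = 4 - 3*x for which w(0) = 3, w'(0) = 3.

Characteristic equation r² + 3r - 10 = 0 factors as (r - 2)(r + 5) = 0, so r = 2, -5.
Hence w_h = C1*exp(2*x) + C2*exp(-5*x).
For the particular solution try w_p = A0 + A1*x. Substituting and matching coefficients of each power of x gives A0 = -31/100, A1 = 3/10, so w_p = -31/100 + 3*x/10.
General solution: w = -31/100 + 3*x/10 + C1*exp(2*x) + C2*exp(-5*x).
Apply the initial conditions: w(0) = -31/100 + C1 + C2 = 3 and w'(0) = 3/10 - 5*C2 + 2*C1 = 3. Solving gives C1 = 11/4, C2 = 14/25.

w = -31/100 + 3*x/10 + 11*exp(2*x)/4 + 14*exp(-5*x)/25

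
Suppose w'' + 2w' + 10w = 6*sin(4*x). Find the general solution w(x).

Characteristic equation r² + 2r + 10 = 0 has discriminant (2)² - 4·(10) = -36 < 0, so r = -1 ± 3i.
Hence w_h = C1*cos(3*x)*exp(-x) + C2*exp(-x)*sin(3*x).
Try w_p = A*cos(4*x) + B*sin(4*x). Substituting and equating the coefficients of cos(4x) and sin(4x) gives A = -12/25, B = -9/25, so w_p = -12*cos(4*x)/25 - 9*sin(4*x)/25.

w = -12*cos(4*x)/25 - 9*sin(4*x)/25 + C1*cos(3*x)*exp(-x) + C2*exp(-x)*sin(3*x)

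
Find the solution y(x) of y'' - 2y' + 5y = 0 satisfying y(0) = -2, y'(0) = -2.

Characteristic equation r² - 2r + 5 = 0 has discriminant (-2)² - 4·(5) = -16 < 0, so r = 1 ± 2i.
Hence y_h = C1*cos(2*x)*exp(x) + C2*exp(x)*sin(2*x).
Apply the initial conditions: y(0) = C1 = -2 and y'(0) = C1 + 2*C2 = -2. Solving gives C1 = -2, C2 = 0.

y = -2*cos(2*x)*exp(x)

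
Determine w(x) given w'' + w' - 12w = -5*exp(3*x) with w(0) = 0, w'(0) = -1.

w = -2*exp(3*x)/49 + 2*exp(-4*x)/49 - 5*x*exp(3*x)/7

Characteristic equation r² + r - 12 = 0 factors as (r + 4)(r - 3) = 0, so r = -4, 3.
Hence w_h = C1*exp(-4*x) + C2*exp(3*x).
Since exp(3*x) solves the homogeneous equation (r = 3 is a root of multiplicity 1), multiply the trial by x. Try w_p = A*x*exp(3*x). Substituting into the equation and dividing by exp(3*x) gives A = -5/7, so w_p = -5*x*exp(3*x)/7.
General solution: w = C1*exp(-4*x) + C2*exp(3*x) - 5*x*exp(3*x)/7.
Apply the initial conditions: w(0) = C1 + C2 = 0 and w'(0) = -5/7 - 4*C1 + 3*C2 = -1. Solving gives C1 = 2/49, C2 = -2/49.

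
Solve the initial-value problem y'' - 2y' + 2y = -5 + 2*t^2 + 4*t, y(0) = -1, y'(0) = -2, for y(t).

Characteristic equation r² - 2r + 2 = 0 has discriminant (-2)² - 4·(2) = -4 < 0, so r = 1 ± i.
Hence y_h = C1*cos(t)*exp(t) + C2*exp(t)*sin(t).
For the particular solution try y_p = A0 + A1*t + A2*t^2. Substituting and matching coefficients of each power of t gives A0 = 1/2, A1 = 4, A2 = 1, so y_p = 1/2 + t^2 + 4*t.
General solution: y = 1/2 + t^2 + 4*t + C1*cos(t)*exp(t) + C2*exp(t)*sin(t).
Apply the initial conditions: y(0) = 1/2 + C1 = -1 and y'(0) = 4 + C1 + C2 = -2. Solving gives C1 = -3/2, C2 = -9/2.

y = 1/2 + t**2 + 4*t - 9*exp(t)*sin(t)/2 - 3*cos(t)*exp(t)/2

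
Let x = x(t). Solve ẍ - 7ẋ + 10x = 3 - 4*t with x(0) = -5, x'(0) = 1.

x = 1/50 - 53*exp(2*t)/6 - 2*t/5 + 286*exp(5*t)/75

Characteristic equation r² - 7r + 10 = 0 factors as (r - 2)(r - 5) = 0, so r = 2, 5.
Hence x_h = C1*exp(2*t) + C2*exp(5*t).
For the particular solution try x_p = A0 + A1*t. Substituting and matching coefficients of each power of t gives A0 = 1/50, A1 = -2/5, so x_p = 1/50 - 2*t/5.
General solution: x = 1/50 - 2*t/5 + C1*exp(2*t) + C2*exp(5*t).
Apply the initial conditions: x(0) = 1/50 + C1 + C2 = -5 and x'(0) = -2/5 + 2*C1 + 5*C2 = 1. Solving gives C1 = -53/6, C2 = 286/75.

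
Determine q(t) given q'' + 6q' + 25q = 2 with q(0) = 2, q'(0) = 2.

q = 2/25 + 48*cos(4*t)*exp(-3*t)/25 + 97*exp(-3*t)*sin(4*t)/50

Characteristic equation r² + 6r + 25 = 0 has discriminant (6)² - 4·(25) = -64 < 0, so r = -3 ± 4i.
Hence q_h = C1*cos(4*t)*exp(-3*t) + C2*exp(-3*t)*sin(4*t).
For the particular solution try q_p = A0. Substituting and matching coefficients of each power of t gives A0 = 2/25, so q_p = 2/25.
General solution: q = 2/25 + C1*cos(4*t)*exp(-3*t) + C2*exp(-3*t)*sin(4*t).
Apply the initial conditions: q(0) = 2/25 + C1 = 2 and q'(0) = -3*C1 + 4*C2 = 2. Solving gives C1 = 48/25, C2 = 97/50.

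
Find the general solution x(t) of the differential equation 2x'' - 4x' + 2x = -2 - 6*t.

Divide through by 2: x'' - 2x' + x = -1 - 3*t.
Characteristic equation r² - 2r + 1 = 0 has discriminant (-2)² - 4·(1) = 0, so r = 1 is a repeated root.
Hence x_h = (C1 + C2*t)*exp(t).
For the particular solution try x_p = A0 + A1*t. Substituting and matching coefficients of each power of t gives A0 = -7, A1 = -3, so x_p = -7 - 3*t.

x = -7 - 3*t + C1*exp(t) + C2*t*exp(t)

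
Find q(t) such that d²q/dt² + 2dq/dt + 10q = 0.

q = C1*cos(3*t)*exp(-t) + C2*exp(-t)*sin(3*t)

Characteristic equation r² + 2r + 10 = 0 has discriminant (2)² - 4·(10) = -36 < 0, so r = -1 ± 3i.
Hence q_h = C1*cos(3*t)*exp(-t) + C2*exp(-t)*sin(3*t).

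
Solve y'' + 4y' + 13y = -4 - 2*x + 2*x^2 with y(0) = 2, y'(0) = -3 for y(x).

y = -560/2197 - 42*x/169 + 2*x**2/13 + 3863*exp(-2*x)*sin(3*x)/6591 + 4954*cos(3*x)*exp(-2*x)/2197

Characteristic equation r² + 4r + 13 = 0 has discriminant (4)² - 4·(13) = -36 < 0, so r = -2 ± 3i.
Hence y_h = C1*cos(3*x)*exp(-2*x) + C2*exp(-2*x)*sin(3*x).
For the particular solution try y_p = A0 + A1*x + A2*x^2. Substituting and matching coefficients of each power of x gives A0 = -560/2197, A1 = -42/169, A2 = 2/13, so y_p = -560/2197 - 42*x/169 + 2*x^2/13.
General solution: y = -560/2197 - 42*x/169 + 2*x^2/13 + C1*cos(3*x)*exp(-2*x) + C2*exp(-2*x)*sin(3*x).
Apply the initial conditions: y(0) = -560/2197 + C1 = 2 and y'(0) = -42/169 - 2*C1 + 3*C2 = -3. Solving gives C1 = 4954/2197, C2 = 3863/6591.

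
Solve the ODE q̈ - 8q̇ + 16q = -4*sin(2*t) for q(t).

Characteristic equation r² - 8r + 16 = 0 has discriminant (-8)² - 4·(16) = 0, so r = 4 is a repeated root.
Hence q_h = (C1 + C2*t)*exp(4*t).
Try q_p = A*cos(2*t) + B*sin(2*t). Substituting and equating the coefficients of cos(2t) and sin(2t) gives A = -4/25, B = -3/25, so q_p = -4*cos(2*t)/25 - 3*sin(2*t)/25.

q = -4*cos(2*t)/25 - 3*sin(2*t)/25 + C1*exp(4*t) + C2*t*exp(4*t)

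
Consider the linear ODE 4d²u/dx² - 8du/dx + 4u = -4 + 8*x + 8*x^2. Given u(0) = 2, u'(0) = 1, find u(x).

u = 15 - 13*exp(x) + 2*x**2 + 10*x + 4*x*exp(x)

Divide through by 4: u'' - 2u' + u = -1 + 2*x + 2*x^2.
Characteristic equation r² - 2r + 1 = 0 has discriminant (-2)² - 4·(1) = 0, so r = 1 is a repeated root.
Hence u_h = (C1 + C2*x)*exp(x).
For the particular solution try u_p = A0 + A1*x + A2*x^2. Substituting and matching coefficients of each power of x gives A0 = 15, A1 = 10, A2 = 2, so u_p = 15 + 2*x^2 + 10*x.
General solution: u = 15 + 2*x^2 + 10*x + C1*exp(x) + C2*x*exp(x).
Apply the initial conditions: u(0) = 15 + C1 = 2 and u'(0) = 10 + C1 + C2 = 1. Solving gives C1 = -13, C2 = 4.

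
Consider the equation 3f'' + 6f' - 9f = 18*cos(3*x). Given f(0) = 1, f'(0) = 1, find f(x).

Divide through by 3: f'' + 2f' - 3f = 6*cos(3*x).
Characteristic equation r² + 2r - 3 = 0 factors as (r - 1)(r + 3) = 0, so r = 1, -3.
Hence f_h = C1*exp(x) + C2*exp(-3*x).
Try f_p = A*cos(3*x) + B*sin(3*x). Substituting and equating the coefficients of cos(3x) and sin(3x) gives A = -2/5, B = 1/5, so f_p = -2*cos(3*x)/5 + sin(3*x)/5.
General solution: f = -2*cos(3*x)/5 + sin(3*x)/5 + C1*exp(x) + C2*exp(-3*x).
Apply the initial conditions: f(0) = -2/5 + C1 + C2 = 1 and f'(0) = 3/5 + C1 - 3*C2 = 1. Solving gives C1 = 23/20, C2 = 1/4.

f = -2*cos(3*x)/5 + exp(-3*x)/4 + sin(3*x)/5 + 23*exp(x)/20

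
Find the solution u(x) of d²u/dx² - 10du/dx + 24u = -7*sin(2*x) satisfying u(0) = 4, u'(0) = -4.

Characteristic equation r² - 10r + 24 = 0 factors as (r - 4)(r - 6) = 0, so r = 4, 6.
Hence u_h = C1*exp(4*x) + C2*exp(6*x).
Try u_p = A*cos(2*x) + B*sin(2*x). Substituting and equating the coefficients of cos(2x) and sin(2x) gives A = -7/40, B = -7/40, so u_p = -7*cos(2*x)/40 - 7*sin(2*x)/40.
General solution: u = -7*cos(2*x)/40 - 7*sin(2*x)/40 + C1*exp(4*x) + C2*exp(6*x).
Apply the initial conditions: u(0) = -7/40 + C1 + C2 = 4 and u'(0) = -7/20 + 4*C1 + 6*C2 = -4. Solving gives C1 = 287/20, C2 = -407/40.

u = -407*exp(6*x)/40 - 7*cos(2*x)/40 - 7*sin(2*x)/40 + 287*exp(4*x)/20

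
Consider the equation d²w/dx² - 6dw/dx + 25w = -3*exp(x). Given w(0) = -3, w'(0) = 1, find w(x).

Characteristic equation r² - 6r + 25 = 0 has discriminant (-6)² - 4·(25) = -64 < 0, so r = 3 ± 4i.
Hence w_h = C1*cos(4*x)*exp(3*x) + C2*exp(3*x)*sin(4*x).
Try w_p = A*exp(x). Substituting into the equation and dividing by exp(x) gives A = -3/20, so w_p = -3*exp(x)/20.
General solution: w = -3*exp(x)/20 + C1*cos(4*x)*exp(3*x) + C2*exp(3*x)*sin(4*x).
Apply the initial conditions: w(0) = -3/20 + C1 = -3 and w'(0) = -3/20 + 3*C1 + 4*C2 = 1. Solving gives C1 = -57/20, C2 = 97/40.

w = -3*exp(x)/20 - 57*cos(4*x)*exp(3*x)/20 + 97*exp(3*x)*sin(4*x)/40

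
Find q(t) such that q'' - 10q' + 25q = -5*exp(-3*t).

Characteristic equation r² - 10r + 25 = 0 has discriminant (-10)² - 4·(25) = 0, so r = 5 is a repeated root.
Hence q_h = (C1 + C2*t)*exp(5*t).
Try q_p = A*exp(-3*t). Substituting into the equation and dividing by exp(-3*t) gives A = -5/64, so q_p = -5*exp(-3*t)/64.

q = -5*exp(-3*t)/64 + C1*exp(5*t) + C2*t*exp(5*t)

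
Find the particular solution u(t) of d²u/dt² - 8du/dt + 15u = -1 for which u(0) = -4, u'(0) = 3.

Characteristic equation r² - 8r + 15 = 0 factors as (r - 5)(r - 3) = 0, so r = 5, 3.
Hence u_h = C1*exp(5*t) + C2*exp(3*t).
For the particular solution try u_p = A0. Substituting and matching coefficients of each power of t gives A0 = -1/15, so u_p = -1/15.
General solution: u = -1/15 + C1*exp(5*t) + C2*exp(3*t).
Apply the initial conditions: u(0) = -1/15 + C1 + C2 = -4 and u'(0) = 3*C2 + 5*C1 = 3. Solving gives C1 = 37/5, C2 = -34/3.

u = -1/15 - 34*exp(3*t)/3 + 37*exp(5*t)/5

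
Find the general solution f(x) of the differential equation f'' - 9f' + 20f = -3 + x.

f = -51/400 + x/20 + C1*exp(5*x) + C2*exp(4*x)

Characteristic equation r² - 9r + 20 = 0 factors as (r - 5)(r - 4) = 0, so r = 5, 4.
Hence f_h = C1*exp(5*x) + C2*exp(4*x).
For the particular solution try f_p = A0 + A1*x. Substituting and matching coefficients of each power of x gives A0 = -51/400, A1 = 1/20, so f_p = -51/400 + x/20.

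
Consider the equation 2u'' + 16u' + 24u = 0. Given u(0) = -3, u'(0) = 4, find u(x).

u = exp(-6*x)/2 - 7*exp(-2*x)/2

Divide through by 2: u'' + 8u' + 12u = 0.
Characteristic equation r² + 8r + 12 = 0 factors as (r + 2)(r + 6) = 0, so r = -2, -6.
Hence u_h = C1*exp(-2*x) + C2*exp(-6*x).
Apply the initial conditions: u(0) = C1 + C2 = -3 and u'(0) = -6*C2 - 2*C1 = 4. Solving gives C1 = -7/2, C2 = 1/2.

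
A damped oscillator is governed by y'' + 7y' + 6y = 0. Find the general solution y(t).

Characteristic equation r² + 7r + 6 = 0 factors as (r + 1)(r + 6) = 0, so r = -1, -6.
Hence y_h = C1*exp(-t) + C2*exp(-6*t).

y = C1*exp(-t) + C2*exp(-6*t)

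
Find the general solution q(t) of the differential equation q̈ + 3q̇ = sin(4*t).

Characteristic equation r² + 3r = 0 factors as (r + 3)r = 0, so r = -3, 0.
Hence q_h = C1*exp(-3*t) + C2.
Try q_p = A*cos(4*t) + B*sin(4*t). Substituting and equating the coefficients of cos(4t) and sin(4t) gives A = -3/100, B = -1/25, so q_p = -3*cos(4*t)/100 - sin(4*t)/25.

q = C2 - 3*cos(4*t)/100 - sin(4*t)/25 + C1*exp(-3*t)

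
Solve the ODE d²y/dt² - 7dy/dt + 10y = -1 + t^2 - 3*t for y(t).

y = -29/125 - 4*t/25 + t**2/10 + C1*exp(2*t) + C2*exp(5*t)

Characteristic equation r² - 7r + 10 = 0 factors as (r - 2)(r - 5) = 0, so r = 2, 5.
Hence y_h = C1*exp(2*t) + C2*exp(5*t).
For the particular solution try y_p = A0 + A1*t + A2*t^2. Substituting and matching coefficients of each power of t gives A0 = -29/125, A1 = -4/25, A2 = 1/10, so y_p = -29/125 - 4*t/25 + t^2/10.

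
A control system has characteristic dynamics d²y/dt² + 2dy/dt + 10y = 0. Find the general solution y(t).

y = C1*cos(3*t)*exp(-t) + C2*exp(-t)*sin(3*t)

Characteristic equation r² + 2r + 10 = 0 has discriminant (2)² - 4·(10) = -36 < 0, so r = -1 ± 3i.
Hence y_h = C1*cos(3*t)*exp(-t) + C2*exp(-t)*sin(3*t).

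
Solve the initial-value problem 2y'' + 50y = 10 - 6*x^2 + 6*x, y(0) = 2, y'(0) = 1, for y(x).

Divide through by 2: y'' + 25y = 5 - 3*x^2 + 3*x.
Characteristic equation r² + 25 = 0 has discriminant (0)² - 4·(25) = -100 < 0, so r = ± 5i.
Hence y_h = C1*cos(5*x) + C2*sin(5*x).
For the particular solution try y_p = A0 + A1*x + A2*x^2. Substituting and matching coefficients of each power of x gives A0 = 131/625, A1 = 3/25, A2 = -3/25, so y_p = 131/625 - 3*x^2/25 + 3*x/25.
General solution: y = 131/625 - 3*x^2/25 + 3*x/25 + C1*cos(5*x) + C2*sin(5*x).
Apply the initial conditions: y(0) = 131/625 + C1 = 2 and y'(0) = 3/25 + 5*C2 = 1. Solving gives C1 = 1119/625, C2 = 22/125.

y = 131/625 - 3*x**2/25 + 3*x/25 + 22*sin(5*x)/125 + 1119*cos(5*x)/625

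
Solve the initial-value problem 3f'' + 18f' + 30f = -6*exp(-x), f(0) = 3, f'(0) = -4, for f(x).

Divide through by 3: f'' + 6f' + 10f = -2*exp(-x).
Characteristic equation r² + 6r + 10 = 0 has discriminant (6)² - 4·(10) = -4 < 0, so r = -3 ± i.
Hence f_h = C1*cos(x)*exp(-3*x) + C2*exp(-3*x)*sin(x).
Try f_p = A*exp(-x). Substituting into the equation and dividing by exp(-x) gives A = -2/5, so f_p = -2*exp(-x)/5.
General solution: f = -2*exp(-x)/5 + C1*cos(x)*exp(-3*x) + C2*exp(-3*x)*sin(x).
Apply the initial conditions: f(0) = -2/5 + C1 = 3 and f'(0) = 2/5 + C2 - 3*C1 = -4. Solving gives C1 = 17/5, C2 = 29/5.

f = -2*exp(-x)/5 + 17*cos(x)*exp(-3*x)/5 + 29*exp(-3*x)*sin(x)/5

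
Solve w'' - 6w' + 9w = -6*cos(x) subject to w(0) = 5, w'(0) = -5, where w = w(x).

w = -12*cos(x)/25 + 9*sin(x)/25 + 137*exp(3*x)/25 - 109*x*exp(3*x)/5

Characteristic equation r² - 6r + 9 = 0 has discriminant (-6)² - 4·(9) = 0, so r = 3 is a repeated root.
Hence w_h = (C1 + C2*x)*exp(3*x).
Try w_p = A*cos(x) + B*sin(x). Substituting and equating the coefficients of cos(x) and sin(x) gives A = -12/25, B = 9/25, so w_p = -12*cos(x)/25 + 9*sin(x)/25.
General solution: w = -12*cos(x)/25 + 9*sin(x)/25 + C1*exp(3*x) + C2*x*exp(3*x).
Apply the initial conditions: w(0) = -12/25 + C1 = 5 and w'(0) = 9/25 + C2 + 3*C1 = -5. Solving gives C1 = 137/25, C2 = -109/5.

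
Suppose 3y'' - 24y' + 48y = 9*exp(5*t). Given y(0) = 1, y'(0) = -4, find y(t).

y = -2*exp(4*t) + 3*exp(5*t) - 11*t*exp(4*t)

Divide through by 3: y'' - 8y' + 16y = 3*exp(5*t).
Characteristic equation r² - 8r + 16 = 0 has discriminant (-8)² - 4·(16) = 0, so r = 4 is a repeated root.
Hence y_h = (C1 + C2*t)*exp(4*t).
Try y_p = A*exp(5*t). Substituting into the equation and dividing by exp(5*t) gives A = 3, so y_p = 3*exp(5*t).
General solution: y = 3*exp(5*t) + C1*exp(4*t) + C2*t*exp(4*t).
Apply the initial conditions: y(0) = 3 + C1 = 1 and y'(0) = 15 + C2 + 4*C1 = -4. Solving gives C1 = -2, C2 = -11.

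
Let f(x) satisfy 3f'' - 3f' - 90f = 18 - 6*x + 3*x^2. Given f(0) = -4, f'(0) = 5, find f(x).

f = -2761/13500 - 3463*exp(-5*x)/1375 - 1517*exp(6*x)/1188 - x**2/30 + 31*x/450

Divide through by 3: f'' - f' - 30f = 6 + x^2 - 2*x.
Characteristic equation r² - r - 30 = 0 factors as (r - 6)(r + 5) = 0, so r = 6, -5.
Hence f_h = C1*exp(6*x) + C2*exp(-5*x).
For the particular solution try f_p = A0 + A1*x + A2*x^2. Substituting and matching coefficients of each power of x gives A0 = -2761/13500, A1 = 31/450, A2 = -1/30, so f_p = -2761/13500 - x^2/30 + 31*x/450.
General solution: f = -2761/13500 - x^2/30 + 31*x/450 + C1*exp(6*x) + C2*exp(-5*x).
Apply the initial conditions: f(0) = -2761/13500 + C1 + C2 = -4 and f'(0) = 31/450 - 5*C2 + 6*C1 = 5. Solving gives C1 = -1517/1188, C2 = -3463/1375.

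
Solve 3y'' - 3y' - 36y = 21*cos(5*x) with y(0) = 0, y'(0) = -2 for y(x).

Divide through by 3: y'' - y' - 12y = 7*cos(5*x).
Characteristic equation r² - r - 12 = 0 factors as (r - 4)(r + 3) = 0, so r = 4, -3.
Hence y_h = C1*exp(4*x) + C2*exp(-3*x).
Try y_p = A*cos(5*x) + B*sin(5*x). Substituting and equating the coefficients of cos(5x) and sin(5x) gives A = -259/1394, B = -35/1394, so y_p = -259*cos(5*x)/1394 - 35*sin(5*x)/1394.
General solution: y = -259*cos(5*x)/1394 - 35*sin(5*x)/1394 + C1*exp(4*x) + C2*exp(-3*x).
Apply the initial conditions: y(0) = -259/1394 + C1 + C2 = 0 and y'(0) = -175/1394 - 3*C2 + 4*C1 = -2. Solving gives C1 = -54/287, C2 = 89/238.

y = -259*cos(5*x)/1394 - 54*exp(4*x)/287 - 35*sin(5*x)/1394 + 89*exp(-3*x)/238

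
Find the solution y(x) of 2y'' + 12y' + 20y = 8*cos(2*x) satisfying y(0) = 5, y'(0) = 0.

y = 2*cos(2*x)/15 + 4*sin(2*x)/15 + 73*cos(x)*exp(-3*x)/15 + 211*exp(-3*x)*sin(x)/15

Divide through by 2: y'' + 6y' + 10y = 4*cos(2*x).
Characteristic equation r² + 6r + 10 = 0 has discriminant (6)² - 4·(10) = -4 < 0, so r = -3 ± i.
Hence y_h = C1*cos(x)*exp(-3*x) + C2*exp(-3*x)*sin(x).
Try y_p = A*cos(2*x) + B*sin(2*x). Substituting and equating the coefficients of cos(2x) and sin(2x) gives A = 2/15, B = 4/15, so y_p = 2*cos(2*x)/15 + 4*sin(2*x)/15.
General solution: y = 2*cos(2*x)/15 + 4*sin(2*x)/15 + C1*cos(x)*exp(-3*x) + C2*exp(-3*x)*sin(x).
Apply the initial conditions: y(0) = 2/15 + C1 = 5 and y'(0) = 8/15 + C2 - 3*C1 = 0. Solving gives C1 = 73/15, C2 = 211/15.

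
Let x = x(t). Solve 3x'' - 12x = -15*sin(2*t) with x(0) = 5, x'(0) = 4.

x = 5*sin(2*t)/8 + 29*exp(-2*t)/16 + 51*exp(2*t)/16

Divide through by 3: x'' - 4x = -5*sin(2*t).
Characteristic equation r² - 4 = 0 factors as (r + 2)(r - 2) = 0, so r = -2, 2.
Hence x_h = C1*exp(-2*t) + C2*exp(2*t).
Try x_p = A*cos(2*t) + B*sin(2*t). Substituting and equating the coefficients of cos(2t) and sin(2t) gives A = 0, B = 5/8, so x_p = 5*sin(2*t)/8.
General solution: x = 5*sin(2*t)/8 + C1*exp(-2*t) + C2*exp(2*t).
Apply the initial conditions: x(0) = C1 + C2 = 5 and x'(0) = 5/4 - 2*C1 + 2*C2 = 4. Solving gives C1 = 29/16, C2 = 51/16.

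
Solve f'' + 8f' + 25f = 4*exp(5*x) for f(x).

f = 2*exp(5*x)/45 + C1*cos(3*x)*exp(-4*x) + C2*exp(-4*x)*sin(3*x)

Characteristic equation r² + 8r + 25 = 0 has discriminant (8)² - 4·(25) = -36 < 0, so r = -4 ± 3i.
Hence f_h = C1*cos(3*x)*exp(-4*x) + C2*exp(-4*x)*sin(3*x).
Try f_p = A*exp(5*x). Substituting into the equation and dividing by exp(5*x) gives A = 2/45, so f_p = 2*exp(5*x)/45.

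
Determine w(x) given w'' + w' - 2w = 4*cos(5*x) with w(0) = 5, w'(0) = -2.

w = -54*cos(5*x)/377 + 10*sin(5*x)/377 + 106*exp(x)/39 + 211*exp(-2*x)/87

Characteristic equation r² + r - 2 = 0 factors as (r - 1)(r + 2) = 0, so r = 1, -2.
Hence w_h = C1*exp(x) + C2*exp(-2*x).
Try w_p = A*cos(5*x) + B*sin(5*x). Substituting and equating the coefficients of cos(5x) and sin(5x) gives A = -54/377, B = 10/377, so w_p = -54*cos(5*x)/377 + 10*sin(5*x)/377.
General solution: w = -54*cos(5*x)/377 + 10*sin(5*x)/377 + C1*exp(x) + C2*exp(-2*x).
Apply the initial conditions: w(0) = -54/377 + C1 + C2 = 5 and w'(0) = 50/377 + C1 - 2*C2 = -2. Solving gives C1 = 106/39, C2 = 211/87.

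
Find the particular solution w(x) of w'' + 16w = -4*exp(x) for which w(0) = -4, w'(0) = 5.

w = -64*cos(4*x)/17 - 4*exp(x)/17 + 89*sin(4*x)/68

Characteristic equation r² + 16 = 0 has discriminant (0)² - 4·(16) = -64 < 0, so r = ± 4i.
Hence w_h = C1*cos(4*x) + C2*sin(4*x).
Try w_p = A*exp(x). Substituting into the equation and dividing by exp(x) gives A = -4/17, so w_p = -4*exp(x)/17.
General solution: w = -4*exp(x)/17 + C1*cos(4*x) + C2*sin(4*x).
Apply the initial conditions: w(0) = -4/17 + C1 = -4 and w'(0) = -4/17 + 4*C2 = 5. Solving gives C1 = -64/17, C2 = 89/68.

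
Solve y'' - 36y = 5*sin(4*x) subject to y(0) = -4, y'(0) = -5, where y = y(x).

y = -31*exp(6*x)/13 - 21*exp(-6*x)/13 - 5*sin(4*x)/52

Characteristic equation r² - 36 = 0 factors as (r - 6)(r + 6) = 0, so r = 6, -6.
Hence y_h = C1*exp(6*x) + C2*exp(-6*x).
Try y_p = A*cos(4*x) + B*sin(4*x). Substituting and equating the coefficients of cos(4x) and sin(4x) gives A = 0, B = -5/52, so y_p = -5*sin(4*x)/52.
General solution: y = -5*sin(4*x)/52 + C1*exp(6*x) + C2*exp(-6*x).
Apply the initial conditions: y(0) = C1 + C2 = -4 and y'(0) = -5/13 - 6*C2 + 6*C1 = -5. Solving gives C1 = -31/13, C2 = -21/13.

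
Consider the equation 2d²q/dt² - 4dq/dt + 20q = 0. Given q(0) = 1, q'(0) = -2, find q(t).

Divide through by 2: q'' - 2q' + 10q = 0.
Characteristic equation r² - 2r + 10 = 0 has discriminant (-2)² - 4·(10) = -36 < 0, so r = 1 ± 3i.
Hence q_h = C1*cos(3*t)*exp(t) + C2*exp(t)*sin(3*t).
Apply the initial conditions: q(0) = C1 = 1 and q'(0) = C1 + 3*C2 = -2. Solving gives C1 = 1, C2 = -1.

q = cos(3*t)*exp(t) - exp(t)*sin(3*t)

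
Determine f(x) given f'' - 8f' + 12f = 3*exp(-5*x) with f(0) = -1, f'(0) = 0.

f = -45*exp(2*x)/28 + 3*exp(-5*x)/77 + 25*exp(6*x)/44

Characteristic equation r² - 8r + 12 = 0 factors as (r - 6)(r - 2) = 0, so r = 6, 2.
Hence f_h = C1*exp(6*x) + C2*exp(2*x).
Try f_p = A*exp(-5*x). Substituting into the equation and dividing by exp(-5*x) gives A = 3/77, so f_p = 3*exp(-5*x)/77.
General solution: f = 3*exp(-5*x)/77 + C1*exp(6*x) + C2*exp(2*x).
Apply the initial conditions: f(0) = 3/77 + C1 + C2 = -1 and f'(0) = -15/77 + 2*C2 + 6*C1 = 0. Solving gives C1 = 25/44, C2 = -45/28.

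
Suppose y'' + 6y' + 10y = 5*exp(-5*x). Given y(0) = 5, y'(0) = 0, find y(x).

Characteristic equation r² + 6r + 10 = 0 has discriminant (6)² - 4·(10) = -4 < 0, so r = -3 ± i.
Hence y_h = C1*cos(x)*exp(-3*x) + C2*exp(-3*x)*sin(x).
Try y_p = A*exp(-5*x). Substituting into the equation and dividing by exp(-5*x) gives A = 1, so y_p = exp(-5*x).
General solution: y = C1*cos(x)*exp(-3*x) + C2*exp(-3*x)*sin(x) + exp(-5*x).
Apply the initial conditions: y(0) = 1 + C1 = 5 and y'(0) = -5 + C2 - 3*C1 = 0. Solving gives C1 = 4, C2 = 17.

y = 4*cos(x)*exp(-3*x) + 17*exp(-3*x)*sin(x) + exp(-5*x)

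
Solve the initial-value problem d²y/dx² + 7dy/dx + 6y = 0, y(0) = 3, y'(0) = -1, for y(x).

y = -2*exp(-6*x)/5 + 17*exp(-x)/5

Characteristic equation r² + 7r + 6 = 0 factors as (r + 1)(r + 6) = 0, so r = -1, -6.
Hence y_h = C1*exp(-x) + C2*exp(-6*x).
Apply the initial conditions: y(0) = C1 + C2 = 3 and y'(0) = -C1 - 6*C2 = -1. Solving gives C1 = 17/5, C2 = -2/5.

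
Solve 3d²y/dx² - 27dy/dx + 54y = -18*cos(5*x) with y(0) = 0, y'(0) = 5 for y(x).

y = -76*exp(3*x)/51 + 21*cos(5*x)/1037 + 135*sin(5*x)/1037 + 269*exp(6*x)/183

Divide through by 3: y'' - 9y' + 18y = -6*cos(5*x).
Characteristic equation r² - 9r + 18 = 0 factors as (r - 3)(r - 6) = 0, so r = 3, 6.
Hence y_h = C1*exp(3*x) + C2*exp(6*x).
Try y_p = A*cos(5*x) + B*sin(5*x). Substituting and equating the coefficients of cos(5x) and sin(5x) gives A = 21/1037, B = 135/1037, so y_p = 21*cos(5*x)/1037 + 135*sin(5*x)/1037.
General solution: y = 21*cos(5*x)/1037 + 135*sin(5*x)/1037 + C1*exp(3*x) + C2*exp(6*x).
Apply the initial conditions: y(0) = 21/1037 + C1 + C2 = 0 and y'(0) = 675/1037 + 3*C1 + 6*C2 = 5. Solving gives C1 = -76/51, C2 = 269/183.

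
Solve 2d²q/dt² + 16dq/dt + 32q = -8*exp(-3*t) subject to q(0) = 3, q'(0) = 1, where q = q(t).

Divide through by 2: q'' + 8q' + 16q = -4*exp(-3*t).
Characteristic equation r² + 8r + 16 = 0 has discriminant (8)² - 4·(16) = 0, so r = -4 is a repeated root.
Hence q_h = (C1 + C2*t)*exp(-4*t).
Try q_p = A*exp(-3*t). Substituting into the equation and dividing by exp(-3*t) gives A = -4, so q_p = -4*exp(-3*t).
General solution: q = -4*exp(-3*t) + C1*exp(-4*t) + C2*t*exp(-4*t).
Apply the initial conditions: q(0) = -4 + C1 = 3 and q'(0) = 12 + C2 - 4*C1 = 1. Solving gives C1 = 7, C2 = 17.

q = -4*exp(-3*t) + 7*exp(-4*t) + 17*t*exp(-4*t)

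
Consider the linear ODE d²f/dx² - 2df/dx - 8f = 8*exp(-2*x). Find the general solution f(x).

f = C1*exp(4*x) + C2*exp(-2*x) - 4*x*exp(-2*x)/3

Characteristic equation r² - 2r - 8 = 0 factors as (r - 4)(r + 2) = 0, so r = 4, -2.
Hence f_h = C1*exp(4*x) + C2*exp(-2*x).
Since exp(-2*x) solves the homogeneous equation (r = -2 is a root of multiplicity 1), multiply the trial by x. Try f_p = A*x*exp(-2*x). Substituting into the equation and dividing by exp(-2*x) gives A = -4/3, so f_p = -4*x*exp(-2*x)/3.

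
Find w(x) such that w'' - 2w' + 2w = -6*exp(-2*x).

Characteristic equation r² - 2r + 2 = 0 has discriminant (-2)² - 4·(2) = -4 < 0, so r = 1 ± i.
Hence w_h = C1*cos(x)*exp(x) + C2*exp(x)*sin(x).
Try w_p = A*exp(-2*x). Substituting into the equation and dividing by exp(-2*x) gives A = -3/5, so w_p = -3*exp(-2*x)/5.

w = -3*exp(-2*x)/5 + C1*cos(x)*exp(x) + C2*exp(x)*sin(x)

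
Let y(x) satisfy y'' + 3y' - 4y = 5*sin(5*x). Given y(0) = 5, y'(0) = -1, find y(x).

Characteristic equation r² + 3r - 4 = 0 factors as (r + 4)(r - 1) = 0, so r = -4, 1.
Hence y_h = C1*exp(-4*x) + C2*exp(x).
Try y_p = A*cos(5*x) + B*sin(5*x). Substituting and equating the coefficients of cos(5x) and sin(5x) gives A = -75/1066, B = -145/1066, so y_p = -145*sin(5*x)/1066 - 75*cos(5*x)/1066.
General solution: y = -145*sin(5*x)/1066 - 75*cos(5*x)/1066 + C1*exp(-4*x) + C2*exp(x).
Apply the initial conditions: y(0) = -75/1066 + C1 + C2 = 5 and y'(0) = -725/1066 + C2 - 4*C1 = -1. Solving gives C1 = 221/205, C2 = 519/130.

y = -145*sin(5*x)/1066 - 75*cos(5*x)/1066 + 221*exp(-4*x)/205 + 519*exp(x)/130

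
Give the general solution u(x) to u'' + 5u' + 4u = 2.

Characteristic equation r² + 5r + 4 = 0 factors as (r + 1)(r + 4) = 0, so r = -1, -4.
Hence u_h = C1*exp(-x) + C2*exp(-4*x).
For the particular solution try u_p = A0. Substituting and matching coefficients of each power of x gives A0 = 1/2, so u_p = 1/2.

u = 1/2 + C1*exp(-x) + C2*exp(-4*x)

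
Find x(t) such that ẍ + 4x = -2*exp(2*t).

Characteristic equation r² + 4 = 0 has discriminant (0)² - 4·(4) = -16 < 0, so r = ± 2i.
Hence x_h = C1*cos(2*t) + C2*sin(2*t).
Try x_p = A*exp(2*t). Substituting into the equation and dividing by exp(2*t) gives A = -1/4, so x_p = -exp(2*t)/4.

x = -exp(2*t)/4 + C1*cos(2*t) + C2*sin(2*t)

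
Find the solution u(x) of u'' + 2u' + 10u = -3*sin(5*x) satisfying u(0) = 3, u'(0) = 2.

u = 6*cos(5*x)/65 + 9*sin(5*x)/65 + 189*cos(3*x)*exp(-x)/65 + 274*exp(-x)*sin(3*x)/195

Characteristic equation r² + 2r + 10 = 0 has discriminant (2)² - 4·(10) = -36 < 0, so r = -1 ± 3i.
Hence u_h = C1*cos(3*x)*exp(-x) + C2*exp(-x)*sin(3*x).
Try u_p = A*cos(5*x) + B*sin(5*x). Substituting and equating the coefficients of cos(5x) and sin(5x) gives A = 6/65, B = 9/65, so u_p = 6*cos(5*x)/65 + 9*sin(5*x)/65.
General solution: u = 6*cos(5*x)/65 + 9*sin(5*x)/65 + C1*cos(3*x)*exp(-x) + C2*exp(-x)*sin(3*x).
Apply the initial conditions: u(0) = 6/65 + C1 = 3 and u'(0) = 9/13 - C1 + 3*C2 = 2. Solving gives C1 = 189/65, C2 = 274/195.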